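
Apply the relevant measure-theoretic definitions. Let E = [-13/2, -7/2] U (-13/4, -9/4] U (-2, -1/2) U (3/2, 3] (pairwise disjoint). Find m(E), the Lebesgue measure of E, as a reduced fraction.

For pairwise disjoint intervals, m(union_i I_i) = sum_i m(I_i),
and m is invariant under swapping open/closed endpoints (single points have measure 0).
So m(E) = sum_i (b_i - a_i).
  I_1 has length -7/2 - (-13/2) = 3.
  I_2 has length -9/4 - (-13/4) = 1.
  I_3 has length -1/2 - (-2) = 3/2.
  I_4 has length 3 - 3/2 = 3/2.
Summing:
  m(E) = 3 + 1 + 3/2 + 3/2 = 7.

7


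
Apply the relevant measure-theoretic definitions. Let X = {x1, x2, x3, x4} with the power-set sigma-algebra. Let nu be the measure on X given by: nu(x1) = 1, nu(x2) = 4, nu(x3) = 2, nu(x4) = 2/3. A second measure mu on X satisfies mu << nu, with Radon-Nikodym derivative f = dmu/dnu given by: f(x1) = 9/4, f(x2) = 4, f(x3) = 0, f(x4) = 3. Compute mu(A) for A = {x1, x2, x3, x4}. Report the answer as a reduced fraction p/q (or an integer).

By the defining property of the Radon-Nikodym derivative, for every measurable set A,
  mu(A) = integral_A f dnu.
Since nu is a discrete measure concentrated on the atoms of X, the integral over A reduces to the sum
  mu(A) = sum_{x in A} f(x) * nu({x}).
Computing each term:
  x1: f(x1) * nu(x1) = 9/4 * 1 = 9/4.
  x2: f(x2) * nu(x2) = 4 * 4 = 16.
  x3: f(x3) * nu(x3) = 0 * 2 = 0.
  x4: f(x4) * nu(x4) = 3 * 2/3 = 2.
Summing: mu(A) = 9/4 + 16 + 0 + 2 = 81/4.

81/4


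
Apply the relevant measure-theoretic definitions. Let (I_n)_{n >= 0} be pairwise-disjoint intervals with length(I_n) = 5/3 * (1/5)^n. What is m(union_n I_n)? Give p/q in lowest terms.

By countable additivity of the Lebesgue measure on pairwise disjoint measurable sets,
  m(union_{n >= 0} I_n) = sum_{n >= 0} m(I_n) = sum_{n >= 0} a * r^n,
  with a = 5/3 and r = 1/5.
Since 0 < r = 1/5 < 1, the geometric series converges:
  sum_{n >= 0} a * r^n = a / (1 - r).
  = 5/3 / (1 - 1/5)
  = 5/3 / (4/5)
  = 25/12.

25/12


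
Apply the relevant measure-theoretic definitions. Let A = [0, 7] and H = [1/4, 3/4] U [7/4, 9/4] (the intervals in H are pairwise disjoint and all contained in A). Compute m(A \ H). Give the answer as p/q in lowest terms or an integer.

The ambient interval has length m(A) = 7 - 0 = 7.
Since the holes are disjoint and sit inside A, by finite additivity
  m(H) = sum_i (b_i - a_i), and m(A \ H) = m(A) - m(H).
Computing the hole measures:
  m(H_1) = 3/4 - 1/4 = 1/2.
  m(H_2) = 9/4 - 7/4 = 1/2.
Summed: m(H) = 1/2 + 1/2 = 1.
So m(A \ H) = 7 - 1 = 6.

6


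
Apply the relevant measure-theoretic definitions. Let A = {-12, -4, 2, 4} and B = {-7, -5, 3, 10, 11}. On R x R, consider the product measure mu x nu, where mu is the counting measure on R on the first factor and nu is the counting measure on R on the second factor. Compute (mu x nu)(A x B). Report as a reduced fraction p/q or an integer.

For a measurable rectangle A x B, the product measure satisfies
  (mu x nu)(A x B) = mu(A) * nu(B).
  mu(A) = 4.
  nu(B) = 5.
  (mu x nu)(A x B) = 4 * 5 = 20.

20


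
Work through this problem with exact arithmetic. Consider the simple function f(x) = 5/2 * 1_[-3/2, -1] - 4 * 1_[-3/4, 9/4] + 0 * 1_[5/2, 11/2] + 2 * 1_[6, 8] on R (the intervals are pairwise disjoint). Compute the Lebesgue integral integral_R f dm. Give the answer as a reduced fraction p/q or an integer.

For a simple function f = sum_i c_i * 1_{A_i} with disjoint A_i,
  integral f dm = sum_i c_i * m(A_i).
Lengths of the A_i:
  m(A_1) = -1 - (-3/2) = 1/2.
  m(A_2) = 9/4 - (-3/4) = 3.
  m(A_3) = 11/2 - 5/2 = 3.
  m(A_4) = 8 - 6 = 2.
Contributions c_i * m(A_i):
  (5/2) * (1/2) = 5/4.
  (-4) * (3) = -12.
  (0) * (3) = 0.
  (2) * (2) = 4.
Total: 5/4 - 12 + 0 + 4 = -27/4.

-27/4


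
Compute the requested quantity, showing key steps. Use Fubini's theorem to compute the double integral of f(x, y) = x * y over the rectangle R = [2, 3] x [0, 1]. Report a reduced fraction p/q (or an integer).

f(x, y) is a tensor product of a function of x and a function of y, and both factors are bounded continuous (hence Lebesgue integrable) on the rectangle, so Fubini's theorem applies:
  integral_R f d(m x m) = (integral_a1^b1 x dx) * (integral_a2^b2 y dy).
Inner integral in x: integral_{2}^{3} x dx = (3^2 - 2^2)/2
  = 5/2.
Inner integral in y: integral_{0}^{1} y dy = (1^2 - 0^2)/2
  = 1/2.
Product: (5/2) * (1/2) = 5/4.

5/4


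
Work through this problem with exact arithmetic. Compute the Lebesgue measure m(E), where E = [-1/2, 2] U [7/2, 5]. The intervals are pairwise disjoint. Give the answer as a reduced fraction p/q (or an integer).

For pairwise disjoint intervals, m(union_i I_i) = sum_i m(I_i),
and m is invariant under swapping open/closed endpoints (single points have measure 0).
So m(E) = sum_i (b_i - a_i).
  I_1 has length 2 - (-1/2) = 5/2.
  I_2 has length 5 - 7/2 = 3/2.
Summing:
  m(E) = 5/2 + 3/2 = 4.

4


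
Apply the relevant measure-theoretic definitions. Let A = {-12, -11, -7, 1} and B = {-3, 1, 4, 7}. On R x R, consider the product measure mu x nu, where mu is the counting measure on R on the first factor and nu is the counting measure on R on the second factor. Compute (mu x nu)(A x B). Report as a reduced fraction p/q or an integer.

For a measurable rectangle A x B, the product measure satisfies
  (mu x nu)(A x B) = mu(A) * nu(B).
  mu(A) = 4.
  nu(B) = 4.
  (mu x nu)(A x B) = 4 * 4 = 16.

16


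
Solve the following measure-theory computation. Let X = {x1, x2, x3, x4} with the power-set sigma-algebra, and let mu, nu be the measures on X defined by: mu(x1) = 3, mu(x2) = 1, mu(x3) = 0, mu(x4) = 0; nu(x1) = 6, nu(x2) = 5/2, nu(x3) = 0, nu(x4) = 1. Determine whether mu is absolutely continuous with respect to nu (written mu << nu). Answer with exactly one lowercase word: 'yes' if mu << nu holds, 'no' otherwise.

mu << nu means: every nu-null measurable set is also mu-null; equivalently, for every atom x, if nu({x}) = 0 then mu({x}) = 0.
Checking each atom:
  x1: nu = 6 > 0 -> no constraint.
  x2: nu = 5/2 > 0 -> no constraint.
  x3: nu = 0, mu = 0 -> consistent with mu << nu.
  x4: nu = 1 > 0 -> no constraint.
No atom violates the condition. Therefore mu << nu.

yes


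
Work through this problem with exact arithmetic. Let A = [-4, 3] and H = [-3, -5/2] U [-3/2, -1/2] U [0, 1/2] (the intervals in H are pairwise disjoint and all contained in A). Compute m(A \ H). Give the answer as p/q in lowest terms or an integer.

The ambient interval has length m(A) = 3 - (-4) = 7.
Since the holes are disjoint and sit inside A, by finite additivity
  m(H) = sum_i (b_i - a_i), and m(A \ H) = m(A) - m(H).
Computing the hole measures:
  m(H_1) = -5/2 - (-3) = 1/2.
  m(H_2) = -1/2 - (-3/2) = 1.
  m(H_3) = 1/2 - 0 = 1/2.
Summed: m(H) = 1/2 + 1 + 1/2 = 2.
So m(A \ H) = 7 - 2 = 5.

5


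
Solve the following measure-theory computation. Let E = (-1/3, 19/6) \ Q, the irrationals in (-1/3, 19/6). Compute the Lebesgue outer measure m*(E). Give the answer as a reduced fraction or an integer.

The interval I = (-1/3, 19/6) has m(I) = 19/6 - (-1/3) = 7/2 (endpoints are measure-zero, so open/closed/half-open agree). Write I = (I cap Q) u (I \ Q). The rationals in I are countable, so m*(I cap Q) = 0 (cover each rational by intervals whose total length is arbitrarily small). By countable subadditivity m*(I) <= m*(I cap Q) + m*(I \ Q), hence m*(I \ Q) >= m(I) = 7/2. The reverse inequality m*(I \ Q) <= m*(I) = 7/2 is trivial since (I \ Q) is a subset of I. Therefore m*(I \ Q) = 7/2.

7/2


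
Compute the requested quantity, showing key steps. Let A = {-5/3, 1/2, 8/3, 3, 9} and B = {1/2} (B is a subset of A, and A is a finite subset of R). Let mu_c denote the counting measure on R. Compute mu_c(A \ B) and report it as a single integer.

Counting measure assigns mu_c(E) = |E| (number of elements) when E is finite. For B subset A, A \ B is the set of elements of A not in B, so |A \ B| = |A| - |B|.
|A| = 5, |B| = 1, so mu_c(A \ B) = 5 - 1 = 4.

4


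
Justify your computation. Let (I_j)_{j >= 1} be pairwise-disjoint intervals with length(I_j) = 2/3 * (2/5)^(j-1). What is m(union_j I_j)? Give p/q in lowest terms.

By countable additivity of the Lebesgue measure on pairwise disjoint measurable sets,
  m(union_{j >= 1} I_j) = sum_{j >= 1} m(I_j) = sum_{j >= 1} a * r^(j-1),
  with a = 2/3 and r = 2/5.
Since 0 < r = 2/5 < 1, the geometric series converges:
  sum_{j >= 1} a * r^(j-1) = a / (1 - r).
  = 2/3 / (1 - 2/5)
  = 2/3 / (3/5)
  = 10/9.

10/9


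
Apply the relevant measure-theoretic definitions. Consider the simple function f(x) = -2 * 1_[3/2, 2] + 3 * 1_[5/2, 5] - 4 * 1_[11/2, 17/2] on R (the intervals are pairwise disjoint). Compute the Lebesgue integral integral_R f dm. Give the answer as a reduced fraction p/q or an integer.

For a simple function f = sum_i c_i * 1_{A_i} with disjoint A_i,
  integral f dm = sum_i c_i * m(A_i).
Lengths of the A_i:
  m(A_1) = 2 - 3/2 = 1/2.
  m(A_2) = 5 - 5/2 = 5/2.
  m(A_3) = 17/2 - 11/2 = 3.
Contributions c_i * m(A_i):
  (-2) * (1/2) = -1.
  (3) * (5/2) = 15/2.
  (-4) * (3) = -12.
Total: -1 + 15/2 - 12 = -11/2.

-11/2


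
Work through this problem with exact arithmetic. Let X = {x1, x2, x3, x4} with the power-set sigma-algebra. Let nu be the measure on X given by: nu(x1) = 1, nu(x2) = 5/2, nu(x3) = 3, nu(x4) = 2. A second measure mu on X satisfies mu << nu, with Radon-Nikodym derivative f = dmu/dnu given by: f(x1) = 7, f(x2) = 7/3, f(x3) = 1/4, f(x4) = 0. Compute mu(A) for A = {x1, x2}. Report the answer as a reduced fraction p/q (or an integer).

By the defining property of the Radon-Nikodym derivative, for every measurable set A,
  mu(A) = integral_A f dnu.
Since nu is a discrete measure concentrated on the atoms of X, the integral over A reduces to the sum
  mu(A) = sum_{x in A} f(x) * nu({x}).
Computing each term:
  x1: f(x1) * nu(x1) = 7 * 1 = 7.
  x2: f(x2) * nu(x2) = 7/3 * 5/2 = 35/6.
Summing: mu(A) = 7 + 35/6 = 77/6.

77/6


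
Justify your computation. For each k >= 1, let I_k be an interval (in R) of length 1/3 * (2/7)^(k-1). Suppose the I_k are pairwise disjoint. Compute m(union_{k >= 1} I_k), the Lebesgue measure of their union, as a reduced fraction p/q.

By countable additivity of the Lebesgue measure on pairwise disjoint measurable sets,
  m(union_{k >= 1} I_k) = sum_{k >= 1} m(I_k) = sum_{k >= 1} a * r^(k-1),
  with a = 1/3 and r = 2/7.
Since 0 < r = 2/7 < 1, the geometric series converges:
  sum_{k >= 1} a * r^(k-1) = a / (1 - r).
  = 1/3 / (1 - 2/7)
  = 1/3 / (5/7)
  = 7/15.

7/15


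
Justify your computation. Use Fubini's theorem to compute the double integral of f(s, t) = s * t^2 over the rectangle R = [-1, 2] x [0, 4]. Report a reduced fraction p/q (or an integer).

f(s, t) is a tensor product of a function of s and a function of t, and both factors are bounded continuous (hence Lebesgue integrable) on the rectangle, so Fubini's theorem applies:
  integral_R f d(m x m) = (integral_a1^b1 s ds) * (integral_a2^b2 t^2 dt).
Inner integral in s: integral_{-1}^{2} s ds = (2^2 - (-1)^2)/2
  = 3/2.
Inner integral in t: integral_{0}^{4} t^2 dt = (4^3 - 0^3)/3
  = 64/3.
Product: (3/2) * (64/3) = 32.

32


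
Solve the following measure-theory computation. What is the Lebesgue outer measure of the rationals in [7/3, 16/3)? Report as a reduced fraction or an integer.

Q cap [7/3, 16/3) is countable; list its elements as q_1, q_2, ... . Fix eps > 0 and cover the k-th point by an interval of length eps * 2^(-k). The cover has total length eps * sum_{k>=1} 2^(-k) = eps, so by definition of outer measure m*(Q cap [7/3, 16/3)) <= eps. Since eps was arbitrary and m* >= 0, the outer measure is 0.

0


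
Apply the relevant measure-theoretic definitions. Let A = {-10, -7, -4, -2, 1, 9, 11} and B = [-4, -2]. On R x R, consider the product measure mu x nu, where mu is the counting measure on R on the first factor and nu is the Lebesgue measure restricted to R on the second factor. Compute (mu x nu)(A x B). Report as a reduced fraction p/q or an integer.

For a measurable rectangle A x B, the product measure satisfies
  (mu x nu)(A x B) = mu(A) * nu(B).
  mu(A) = 7.
  nu(B) = 2.
  (mu x nu)(A x B) = 7 * 2 = 14.

14


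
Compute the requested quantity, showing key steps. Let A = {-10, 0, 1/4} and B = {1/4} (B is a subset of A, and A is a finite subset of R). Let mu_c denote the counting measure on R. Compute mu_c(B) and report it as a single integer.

Counting measure assigns mu_c(E) = |E| (number of elements) when E is finite.
B has 1 element(s), so mu_c(B) = 1.

1


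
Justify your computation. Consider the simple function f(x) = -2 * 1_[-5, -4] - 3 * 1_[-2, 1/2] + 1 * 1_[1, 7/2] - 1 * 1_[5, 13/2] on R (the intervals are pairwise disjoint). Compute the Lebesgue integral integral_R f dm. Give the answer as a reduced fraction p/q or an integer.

For a simple function f = sum_i c_i * 1_{A_i} with disjoint A_i,
  integral f dm = sum_i c_i * m(A_i).
Lengths of the A_i:
  m(A_1) = -4 - (-5) = 1.
  m(A_2) = 1/2 - (-2) = 5/2.
  m(A_3) = 7/2 - 1 = 5/2.
  m(A_4) = 13/2 - 5 = 3/2.
Contributions c_i * m(A_i):
  (-2) * (1) = -2.
  (-3) * (5/2) = -15/2.
  (1) * (5/2) = 5/2.
  (-1) * (3/2) = -3/2.
Total: -2 - 15/2 + 5/2 - 3/2 = -17/2.

-17/2


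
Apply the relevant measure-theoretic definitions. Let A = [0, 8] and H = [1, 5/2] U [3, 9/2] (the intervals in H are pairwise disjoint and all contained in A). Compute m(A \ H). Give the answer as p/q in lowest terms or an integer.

The ambient interval has length m(A) = 8 - 0 = 8.
Since the holes are disjoint and sit inside A, by finite additivity
  m(H) = sum_i (b_i - a_i), and m(A \ H) = m(A) - m(H).
Computing the hole measures:
  m(H_1) = 5/2 - 1 = 3/2.
  m(H_2) = 9/2 - 3 = 3/2.
Summed: m(H) = 3/2 + 3/2 = 3.
So m(A \ H) = 8 - 3 = 5.

5


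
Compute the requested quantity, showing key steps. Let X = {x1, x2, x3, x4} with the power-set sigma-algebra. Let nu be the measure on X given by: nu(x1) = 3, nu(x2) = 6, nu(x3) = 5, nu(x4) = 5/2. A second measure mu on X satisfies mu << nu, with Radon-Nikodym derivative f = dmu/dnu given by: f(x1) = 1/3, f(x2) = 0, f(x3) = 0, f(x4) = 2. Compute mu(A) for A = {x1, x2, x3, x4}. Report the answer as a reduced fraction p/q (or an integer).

By the defining property of the Radon-Nikodym derivative, for every measurable set A,
  mu(A) = integral_A f dnu.
Since nu is a discrete measure concentrated on the atoms of X, the integral over A reduces to the sum
  mu(A) = sum_{x in A} f(x) * nu({x}).
Computing each term:
  x1: f(x1) * nu(x1) = 1/3 * 3 = 1.
  x2: f(x2) * nu(x2) = 0 * 6 = 0.
  x3: f(x3) * nu(x3) = 0 * 5 = 0.
  x4: f(x4) * nu(x4) = 2 * 5/2 = 5.
Summing: mu(A) = 1 + 0 + 0 + 5 = 6.

6


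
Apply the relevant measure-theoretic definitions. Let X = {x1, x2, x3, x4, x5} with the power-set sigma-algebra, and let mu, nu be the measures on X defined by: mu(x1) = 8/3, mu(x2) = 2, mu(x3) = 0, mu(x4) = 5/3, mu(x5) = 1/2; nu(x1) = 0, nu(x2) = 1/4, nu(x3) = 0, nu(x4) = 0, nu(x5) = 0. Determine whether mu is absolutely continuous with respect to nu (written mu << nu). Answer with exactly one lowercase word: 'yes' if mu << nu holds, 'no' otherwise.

mu << nu means: every nu-null measurable set is also mu-null; equivalently, for every atom x, if nu({x}) = 0 then mu({x}) = 0.
Checking each atom:
  x1: nu = 0, mu = 8/3 > 0 -> violates mu << nu.
  x2: nu = 1/4 > 0 -> no constraint.
  x3: nu = 0, mu = 0 -> consistent with mu << nu.
  x4: nu = 0, mu = 5/3 > 0 -> violates mu << nu.
  x5: nu = 0, mu = 1/2 > 0 -> violates mu << nu.
The atom(s) x1, x4, x5 violate the condition (nu = 0 but mu > 0). Therefore mu is NOT absolutely continuous w.r.t. nu.

no


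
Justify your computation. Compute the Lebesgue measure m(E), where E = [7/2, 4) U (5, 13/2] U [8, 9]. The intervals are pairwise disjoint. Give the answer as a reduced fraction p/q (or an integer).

For pairwise disjoint intervals, m(union_i I_i) = sum_i m(I_i),
and m is invariant under swapping open/closed endpoints (single points have measure 0).
So m(E) = sum_i (b_i - a_i).
  I_1 has length 4 - 7/2 = 1/2.
  I_2 has length 13/2 - 5 = 3/2.
  I_3 has length 9 - 8 = 1.
Summing:
  m(E) = 1/2 + 3/2 + 1 = 3.

3


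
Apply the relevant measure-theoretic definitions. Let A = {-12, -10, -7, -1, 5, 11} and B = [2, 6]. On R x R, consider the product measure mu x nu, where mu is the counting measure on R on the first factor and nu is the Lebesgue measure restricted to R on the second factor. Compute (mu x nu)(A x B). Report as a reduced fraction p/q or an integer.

For a measurable rectangle A x B, the product measure satisfies
  (mu x nu)(A x B) = mu(A) * nu(B).
  mu(A) = 6.
  nu(B) = 4.
  (mu x nu)(A x B) = 6 * 4 = 24.

24


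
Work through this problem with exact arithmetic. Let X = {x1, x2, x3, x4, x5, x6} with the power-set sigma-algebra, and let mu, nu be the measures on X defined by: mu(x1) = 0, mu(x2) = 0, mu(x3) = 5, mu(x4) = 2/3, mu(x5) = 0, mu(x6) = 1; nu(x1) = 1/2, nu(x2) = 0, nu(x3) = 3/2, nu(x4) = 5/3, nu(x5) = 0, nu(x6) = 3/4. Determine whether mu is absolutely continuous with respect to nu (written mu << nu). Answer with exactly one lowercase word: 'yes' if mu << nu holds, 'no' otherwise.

mu << nu means: every nu-null measurable set is also mu-null; equivalently, for every atom x, if nu({x}) = 0 then mu({x}) = 0.
Checking each atom:
  x1: nu = 1/2 > 0 -> no constraint.
  x2: nu = 0, mu = 0 -> consistent with mu << nu.
  x3: nu = 3/2 > 0 -> no constraint.
  x4: nu = 5/3 > 0 -> no constraint.
  x5: nu = 0, mu = 0 -> consistent with mu << nu.
  x6: nu = 3/4 > 0 -> no constraint.
No atom violates the condition. Therefore mu << nu.

yes


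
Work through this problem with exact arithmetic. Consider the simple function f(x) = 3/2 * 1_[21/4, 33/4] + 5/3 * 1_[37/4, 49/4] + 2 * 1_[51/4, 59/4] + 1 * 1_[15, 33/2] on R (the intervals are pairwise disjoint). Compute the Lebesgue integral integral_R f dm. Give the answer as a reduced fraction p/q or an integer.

For a simple function f = sum_i c_i * 1_{A_i} with disjoint A_i,
  integral f dm = sum_i c_i * m(A_i).
Lengths of the A_i:
  m(A_1) = 33/4 - 21/4 = 3.
  m(A_2) = 49/4 - 37/4 = 3.
  m(A_3) = 59/4 - 51/4 = 2.
  m(A_4) = 33/2 - 15 = 3/2.
Contributions c_i * m(A_i):
  (3/2) * (3) = 9/2.
  (5/3) * (3) = 5.
  (2) * (2) = 4.
  (1) * (3/2) = 3/2.
Total: 9/2 + 5 + 4 + 3/2 = 15.

15


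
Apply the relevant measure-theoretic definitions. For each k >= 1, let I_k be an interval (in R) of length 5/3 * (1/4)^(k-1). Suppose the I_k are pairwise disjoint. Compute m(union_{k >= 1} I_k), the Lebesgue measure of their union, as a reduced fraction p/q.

By countable additivity of the Lebesgue measure on pairwise disjoint measurable sets,
  m(union_{k >= 1} I_k) = sum_{k >= 1} m(I_k) = sum_{k >= 1} a * r^(k-1),
  with a = 5/3 and r = 1/4.
Since 0 < r = 1/4 < 1, the geometric series converges:
  sum_{k >= 1} a * r^(k-1) = a / (1 - r).
  = 5/3 / (1 - 1/4)
  = 5/3 / (3/4)
  = 20/9.

20/9


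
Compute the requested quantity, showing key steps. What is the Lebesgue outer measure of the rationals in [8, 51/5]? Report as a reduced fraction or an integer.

The set Q cap [8, 51/5] is countable (a subset of the countable set Q). Lebesgue outer measure of any countable set is 0: each singleton {q} has m*({q}) = 0, and by countable subadditivity m*(union_k {q_k}) <= sum_k m*({q_k}) = sum_k 0 = 0. The reverse inequality m*(E) >= 0 is automatic. So m*(Q cap [8, 51/5]) = 0.

0


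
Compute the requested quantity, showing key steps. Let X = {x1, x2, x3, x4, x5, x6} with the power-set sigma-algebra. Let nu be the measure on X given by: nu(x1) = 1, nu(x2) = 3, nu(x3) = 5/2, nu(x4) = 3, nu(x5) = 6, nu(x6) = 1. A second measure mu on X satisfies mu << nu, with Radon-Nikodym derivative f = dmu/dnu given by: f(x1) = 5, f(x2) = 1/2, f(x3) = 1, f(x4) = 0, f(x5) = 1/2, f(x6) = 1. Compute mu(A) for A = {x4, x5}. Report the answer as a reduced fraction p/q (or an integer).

By the defining property of the Radon-Nikodym derivative, for every measurable set A,
  mu(A) = integral_A f dnu.
Since nu is a discrete measure concentrated on the atoms of X, the integral over A reduces to the sum
  mu(A) = sum_{x in A} f(x) * nu({x}).
Computing each term:
  x4: f(x4) * nu(x4) = 0 * 3 = 0.
  x5: f(x5) * nu(x5) = 1/2 * 6 = 3.
Summing: mu(A) = 0 + 3 = 3.

3


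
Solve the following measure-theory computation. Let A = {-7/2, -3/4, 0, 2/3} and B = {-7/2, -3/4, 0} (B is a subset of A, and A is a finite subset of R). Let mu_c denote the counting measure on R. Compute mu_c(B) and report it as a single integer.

Counting measure assigns mu_c(E) = |E| (number of elements) when E is finite.
B has 3 element(s), so mu_c(B) = 3.

3


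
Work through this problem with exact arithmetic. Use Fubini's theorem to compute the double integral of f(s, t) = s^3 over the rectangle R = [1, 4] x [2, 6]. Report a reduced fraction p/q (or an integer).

f(s, t) is a tensor product of a function of s and a function of t, and both factors are bounded continuous (hence Lebesgue integrable) on the rectangle, so Fubini's theorem applies:
  integral_R f d(m x m) = (integral_a1^b1 s^3 ds) * (integral_a2^b2 1 dt).
Inner integral in s: integral_{1}^{4} s^3 ds = (4^4 - 1^4)/4
  = 255/4.
Inner integral in t: integral_{2}^{6} 1 dt = (6^1 - 2^1)/1
  = 4.
Product: (255/4) * (4) = 255.

255


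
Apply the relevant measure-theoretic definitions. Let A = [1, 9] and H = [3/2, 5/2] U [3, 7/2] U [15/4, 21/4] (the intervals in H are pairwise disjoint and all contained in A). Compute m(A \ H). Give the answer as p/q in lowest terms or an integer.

The ambient interval has length m(A) = 9 - 1 = 8.
Since the holes are disjoint and sit inside A, by finite additivity
  m(H) = sum_i (b_i - a_i), and m(A \ H) = m(A) - m(H).
Computing the hole measures:
  m(H_1) = 5/2 - 3/2 = 1.
  m(H_2) = 7/2 - 3 = 1/2.
  m(H_3) = 21/4 - 15/4 = 3/2.
Summed: m(H) = 1 + 1/2 + 3/2 = 3.
So m(A \ H) = 8 - 3 = 5.

5


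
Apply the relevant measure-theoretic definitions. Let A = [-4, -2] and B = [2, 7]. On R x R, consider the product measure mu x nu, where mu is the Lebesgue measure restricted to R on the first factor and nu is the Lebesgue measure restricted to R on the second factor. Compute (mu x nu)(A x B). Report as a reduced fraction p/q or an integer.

For a measurable rectangle A x B, the product measure satisfies
  (mu x nu)(A x B) = mu(A) * nu(B).
  mu(A) = 2.
  nu(B) = 5.
  (mu x nu)(A x B) = 2 * 5 = 10.

10


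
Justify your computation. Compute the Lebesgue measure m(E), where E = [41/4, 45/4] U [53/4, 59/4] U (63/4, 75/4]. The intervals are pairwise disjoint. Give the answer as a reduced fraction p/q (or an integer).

For pairwise disjoint intervals, m(union_i I_i) = sum_i m(I_i),
and m is invariant under swapping open/closed endpoints (single points have measure 0).
So m(E) = sum_i (b_i - a_i).
  I_1 has length 45/4 - 41/4 = 1.
  I_2 has length 59/4 - 53/4 = 3/2.
  I_3 has length 75/4 - 63/4 = 3.
Summing:
  m(E) = 1 + 3/2 + 3 = 11/2.

11/2


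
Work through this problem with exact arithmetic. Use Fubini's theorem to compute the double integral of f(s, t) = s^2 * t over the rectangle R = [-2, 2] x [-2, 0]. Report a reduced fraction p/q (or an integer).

f(s, t) is a tensor product of a function of s and a function of t, and both factors are bounded continuous (hence Lebesgue integrable) on the rectangle, so Fubini's theorem applies:
  integral_R f d(m x m) = (integral_a1^b1 s^2 ds) * (integral_a2^b2 t dt).
Inner integral in s: integral_{-2}^{2} s^2 ds = (2^3 - (-2)^3)/3
  = 16/3.
Inner integral in t: integral_{-2}^{0} t dt = (0^2 - (-2)^2)/2
  = -2.
Product: (16/3) * (-2) = -32/3.

-32/3


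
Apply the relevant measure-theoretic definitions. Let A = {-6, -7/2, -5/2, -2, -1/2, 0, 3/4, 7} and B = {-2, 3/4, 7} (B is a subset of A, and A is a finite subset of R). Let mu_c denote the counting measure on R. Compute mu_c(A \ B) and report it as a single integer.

Counting measure assigns mu_c(E) = |E| (number of elements) when E is finite. For B subset A, A \ B is the set of elements of A not in B, so |A \ B| = |A| - |B|.
|A| = 8, |B| = 3, so mu_c(A \ B) = 8 - 3 = 5.

5


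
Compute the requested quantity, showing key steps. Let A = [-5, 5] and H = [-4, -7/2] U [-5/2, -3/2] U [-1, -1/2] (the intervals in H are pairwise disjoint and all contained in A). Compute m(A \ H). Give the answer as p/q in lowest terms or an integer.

The ambient interval has length m(A) = 5 - (-5) = 10.
Since the holes are disjoint and sit inside A, by finite additivity
  m(H) = sum_i (b_i - a_i), and m(A \ H) = m(A) - m(H).
Computing the hole measures:
  m(H_1) = -7/2 - (-4) = 1/2.
  m(H_2) = -3/2 - (-5/2) = 1.
  m(H_3) = -1/2 - (-1) = 1/2.
Summed: m(H) = 1/2 + 1 + 1/2 = 2.
So m(A \ H) = 10 - 2 = 8.

8


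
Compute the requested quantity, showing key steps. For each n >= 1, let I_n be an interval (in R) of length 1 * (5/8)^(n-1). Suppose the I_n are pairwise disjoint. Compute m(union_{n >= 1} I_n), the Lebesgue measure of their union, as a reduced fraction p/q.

By countable additivity of the Lebesgue measure on pairwise disjoint measurable sets,
  m(union_{n >= 1} I_n) = sum_{n >= 1} m(I_n) = sum_{n >= 1} a * r^(n-1),
  with a = 1 and r = 5/8.
Since 0 < r = 5/8 < 1, the geometric series converges:
  sum_{n >= 1} a * r^(n-1) = a / (1 - r).
  = 1 / (1 - 5/8)
  = 1 / (3/8)
  = 8/3.

8/3


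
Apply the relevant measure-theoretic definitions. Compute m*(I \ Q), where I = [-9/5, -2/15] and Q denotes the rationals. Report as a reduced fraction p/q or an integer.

The interval I = [-9/5, -2/15] has m(I) = -2/15 - (-9/5) = 5/3 (endpoints are measure-zero, so open/closed/half-open agree). Write I = (I cap Q) u (I \ Q). The rationals in I are countable, so m*(I cap Q) = 0 (cover each rational by intervals whose total length is arbitrarily small). By countable subadditivity m*(I) <= m*(I cap Q) + m*(I \ Q), hence m*(I \ Q) >= m(I) = 5/3. The reverse inequality m*(I \ Q) <= m*(I) = 5/3 is trivial since (I \ Q) is a subset of I. Therefore m*(I \ Q) = 5/3.

5/3


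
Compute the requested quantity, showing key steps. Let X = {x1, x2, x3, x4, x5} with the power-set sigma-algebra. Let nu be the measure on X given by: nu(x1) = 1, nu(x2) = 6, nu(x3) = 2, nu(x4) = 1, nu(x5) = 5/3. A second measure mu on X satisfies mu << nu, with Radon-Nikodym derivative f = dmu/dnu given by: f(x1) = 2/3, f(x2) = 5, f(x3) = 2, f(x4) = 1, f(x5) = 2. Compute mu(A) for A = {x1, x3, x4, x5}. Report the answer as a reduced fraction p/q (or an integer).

By the defining property of the Radon-Nikodym derivative, for every measurable set A,
  mu(A) = integral_A f dnu.
Since nu is a discrete measure concentrated on the atoms of X, the integral over A reduces to the sum
  mu(A) = sum_{x in A} f(x) * nu({x}).
Computing each term:
  x1: f(x1) * nu(x1) = 2/3 * 1 = 2/3.
  x3: f(x3) * nu(x3) = 2 * 2 = 4.
  x4: f(x4) * nu(x4) = 1 * 1 = 1.
  x5: f(x5) * nu(x5) = 2 * 5/3 = 10/3.
Summing: mu(A) = 2/3 + 4 + 1 + 10/3 = 9.

9


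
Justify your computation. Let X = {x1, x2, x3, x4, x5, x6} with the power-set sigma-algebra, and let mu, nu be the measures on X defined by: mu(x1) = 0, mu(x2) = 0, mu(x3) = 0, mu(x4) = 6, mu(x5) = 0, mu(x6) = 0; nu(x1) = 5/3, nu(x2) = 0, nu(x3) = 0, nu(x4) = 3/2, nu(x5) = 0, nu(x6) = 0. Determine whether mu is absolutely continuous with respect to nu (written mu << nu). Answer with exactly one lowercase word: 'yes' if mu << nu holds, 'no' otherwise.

mu << nu means: every nu-null measurable set is also mu-null; equivalently, for every atom x, if nu({x}) = 0 then mu({x}) = 0.
Checking each atom:
  x1: nu = 5/3 > 0 -> no constraint.
  x2: nu = 0, mu = 0 -> consistent with mu << nu.
  x3: nu = 0, mu = 0 -> consistent with mu << nu.
  x4: nu = 3/2 > 0 -> no constraint.
  x5: nu = 0, mu = 0 -> consistent with mu << nu.
  x6: nu = 0, mu = 0 -> consistent with mu << nu.
No atom violates the condition. Therefore mu << nu.

yes


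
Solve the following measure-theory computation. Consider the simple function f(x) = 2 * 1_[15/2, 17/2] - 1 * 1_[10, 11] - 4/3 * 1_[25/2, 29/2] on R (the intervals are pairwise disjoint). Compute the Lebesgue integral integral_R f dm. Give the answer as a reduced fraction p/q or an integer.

For a simple function f = sum_i c_i * 1_{A_i} with disjoint A_i,
  integral f dm = sum_i c_i * m(A_i).
Lengths of the A_i:
  m(A_1) = 17/2 - 15/2 = 1.
  m(A_2) = 11 - 10 = 1.
  m(A_3) = 29/2 - 25/2 = 2.
Contributions c_i * m(A_i):
  (2) * (1) = 2.
  (-1) * (1) = -1.
  (-4/3) * (2) = -8/3.
Total: 2 - 1 - 8/3 = -5/3.

-5/3


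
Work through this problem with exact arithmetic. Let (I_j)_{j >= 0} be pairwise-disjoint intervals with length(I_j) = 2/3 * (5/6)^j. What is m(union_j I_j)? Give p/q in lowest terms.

By countable additivity of the Lebesgue measure on pairwise disjoint measurable sets,
  m(union_{j >= 0} I_j) = sum_{j >= 0} m(I_j) = sum_{j >= 0} a * r^j,
  with a = 2/3 and r = 5/6.
Since 0 < r = 5/6 < 1, the geometric series converges:
  sum_{j >= 0} a * r^j = a / (1 - r).
  = 2/3 / (1 - 5/6)
  = 2/3 / (1/6)
  = 4.

4


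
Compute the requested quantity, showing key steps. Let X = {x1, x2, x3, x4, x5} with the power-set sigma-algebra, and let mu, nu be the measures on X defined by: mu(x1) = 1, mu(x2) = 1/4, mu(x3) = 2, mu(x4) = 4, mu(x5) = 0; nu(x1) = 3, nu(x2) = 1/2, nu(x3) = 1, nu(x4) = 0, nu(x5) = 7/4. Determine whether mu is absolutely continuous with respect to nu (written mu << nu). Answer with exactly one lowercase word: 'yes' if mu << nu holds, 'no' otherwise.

mu << nu means: every nu-null measurable set is also mu-null; equivalently, for every atom x, if nu({x}) = 0 then mu({x}) = 0.
Checking each atom:
  x1: nu = 3 > 0 -> no constraint.
  x2: nu = 1/2 > 0 -> no constraint.
  x3: nu = 1 > 0 -> no constraint.
  x4: nu = 0, mu = 4 > 0 -> violates mu << nu.
  x5: nu = 7/4 > 0 -> no constraint.
The atom(s) x4 violate the condition (nu = 0 but mu > 0). Therefore mu is NOT absolutely continuous w.r.t. nu.

no


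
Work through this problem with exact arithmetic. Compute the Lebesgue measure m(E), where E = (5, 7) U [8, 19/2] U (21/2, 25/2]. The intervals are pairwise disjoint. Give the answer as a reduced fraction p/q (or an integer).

For pairwise disjoint intervals, m(union_i I_i) = sum_i m(I_i),
and m is invariant under swapping open/closed endpoints (single points have measure 0).
So m(E) = sum_i (b_i - a_i).
  I_1 has length 7 - 5 = 2.
  I_2 has length 19/2 - 8 = 3/2.
  I_3 has length 25/2 - 21/2 = 2.
Summing:
  m(E) = 2 + 3/2 + 2 = 11/2.

11/2


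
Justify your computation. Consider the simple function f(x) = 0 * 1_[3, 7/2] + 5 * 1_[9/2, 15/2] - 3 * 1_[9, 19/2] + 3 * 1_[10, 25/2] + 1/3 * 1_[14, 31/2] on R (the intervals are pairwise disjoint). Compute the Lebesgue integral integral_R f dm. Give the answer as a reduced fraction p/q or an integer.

For a simple function f = sum_i c_i * 1_{A_i} with disjoint A_i,
  integral f dm = sum_i c_i * m(A_i).
Lengths of the A_i:
  m(A_1) = 7/2 - 3 = 1/2.
  m(A_2) = 15/2 - 9/2 = 3.
  m(A_3) = 19/2 - 9 = 1/2.
  m(A_4) = 25/2 - 10 = 5/2.
  m(A_5) = 31/2 - 14 = 3/2.
Contributions c_i * m(A_i):
  (0) * (1/2) = 0.
  (5) * (3) = 15.
  (-3) * (1/2) = -3/2.
  (3) * (5/2) = 15/2.
  (1/3) * (3/2) = 1/2.
Total: 0 + 15 - 3/2 + 15/2 + 1/2 = 43/2.

43/2


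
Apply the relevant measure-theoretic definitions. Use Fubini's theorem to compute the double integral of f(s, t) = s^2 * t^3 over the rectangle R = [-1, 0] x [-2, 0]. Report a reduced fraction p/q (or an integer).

f(s, t) is a tensor product of a function of s and a function of t, and both factors are bounded continuous (hence Lebesgue integrable) on the rectangle, so Fubini's theorem applies:
  integral_R f d(m x m) = (integral_a1^b1 s^2 ds) * (integral_a2^b2 t^3 dt).
Inner integral in s: integral_{-1}^{0} s^2 ds = (0^3 - (-1)^3)/3
  = 1/3.
Inner integral in t: integral_{-2}^{0} t^3 dt = (0^4 - (-2)^4)/4
  = -4.
Product: (1/3) * (-4) = -4/3.

-4/3


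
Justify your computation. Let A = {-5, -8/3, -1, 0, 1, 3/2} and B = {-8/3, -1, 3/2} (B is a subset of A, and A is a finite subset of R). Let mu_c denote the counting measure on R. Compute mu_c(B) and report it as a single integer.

Counting measure assigns mu_c(E) = |E| (number of elements) when E is finite.
B has 3 element(s), so mu_c(B) = 3.

3


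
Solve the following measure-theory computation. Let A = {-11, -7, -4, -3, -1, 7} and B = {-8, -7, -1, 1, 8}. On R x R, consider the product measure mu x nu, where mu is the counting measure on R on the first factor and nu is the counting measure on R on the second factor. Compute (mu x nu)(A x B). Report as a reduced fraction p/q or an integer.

For a measurable rectangle A x B, the product measure satisfies
  (mu x nu)(A x B) = mu(A) * nu(B).
  mu(A) = 6.
  nu(B) = 5.
  (mu x nu)(A x B) = 6 * 5 = 30.

30


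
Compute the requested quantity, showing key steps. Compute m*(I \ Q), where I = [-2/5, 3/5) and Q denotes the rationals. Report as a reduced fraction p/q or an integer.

The interval I = [-2/5, 3/5) has m(I) = 3/5 - (-2/5) = 1 (endpoints are measure-zero, so open/closed/half-open agree). Write I = (I cap Q) u (I \ Q). The rationals in I are countable, so m*(I cap Q) = 0 (cover each rational by intervals whose total length is arbitrarily small). By countable subadditivity m*(I) <= m*(I cap Q) + m*(I \ Q), hence m*(I \ Q) >= m(I) = 1. The reverse inequality m*(I \ Q) <= m*(I) = 1 is trivial since (I \ Q) is a subset of I. Therefore m*(I \ Q) = 1.

1


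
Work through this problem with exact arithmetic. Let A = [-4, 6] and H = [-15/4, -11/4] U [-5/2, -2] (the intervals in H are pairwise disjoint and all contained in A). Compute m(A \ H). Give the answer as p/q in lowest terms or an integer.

The ambient interval has length m(A) = 6 - (-4) = 10.
Since the holes are disjoint and sit inside A, by finite additivity
  m(H) = sum_i (b_i - a_i), and m(A \ H) = m(A) - m(H).
Computing the hole measures:
  m(H_1) = -11/4 - (-15/4) = 1.
  m(H_2) = -2 - (-5/2) = 1/2.
Summed: m(H) = 1 + 1/2 = 3/2.
So m(A \ H) = 10 - 3/2 = 17/2.

17/2


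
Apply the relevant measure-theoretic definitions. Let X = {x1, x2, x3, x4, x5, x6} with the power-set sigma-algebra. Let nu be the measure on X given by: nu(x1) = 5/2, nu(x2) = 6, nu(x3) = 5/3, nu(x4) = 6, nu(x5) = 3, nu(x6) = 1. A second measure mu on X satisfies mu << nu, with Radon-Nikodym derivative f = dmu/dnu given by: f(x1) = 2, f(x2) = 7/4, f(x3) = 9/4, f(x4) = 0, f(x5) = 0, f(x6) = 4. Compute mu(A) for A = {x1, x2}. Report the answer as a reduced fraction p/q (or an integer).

By the defining property of the Radon-Nikodym derivative, for every measurable set A,
  mu(A) = integral_A f dnu.
Since nu is a discrete measure concentrated on the atoms of X, the integral over A reduces to the sum
  mu(A) = sum_{x in A} f(x) * nu({x}).
Computing each term:
  x1: f(x1) * nu(x1) = 2 * 5/2 = 5.
  x2: f(x2) * nu(x2) = 7/4 * 6 = 21/2.
Summing: mu(A) = 5 + 21/2 = 31/2.

31/2


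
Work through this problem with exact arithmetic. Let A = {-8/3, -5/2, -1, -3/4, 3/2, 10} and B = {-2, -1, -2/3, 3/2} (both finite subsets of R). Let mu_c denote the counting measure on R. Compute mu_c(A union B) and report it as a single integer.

Counting measure on a finite set equals cardinality. By inclusion-exclusion, |A union B| = |A| + |B| - |A cap B|.
|A| = 6, |B| = 4, |A cap B| = 2.
So mu_c(A union B) = 6 + 4 - 2 = 8.

8


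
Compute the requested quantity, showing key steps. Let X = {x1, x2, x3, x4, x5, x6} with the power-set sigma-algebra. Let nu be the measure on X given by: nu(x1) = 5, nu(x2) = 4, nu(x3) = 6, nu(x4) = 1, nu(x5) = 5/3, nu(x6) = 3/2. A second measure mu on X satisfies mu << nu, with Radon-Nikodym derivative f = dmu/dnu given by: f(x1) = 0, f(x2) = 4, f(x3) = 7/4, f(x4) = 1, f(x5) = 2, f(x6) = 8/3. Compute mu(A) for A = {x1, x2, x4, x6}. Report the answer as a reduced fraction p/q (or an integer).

By the defining property of the Radon-Nikodym derivative, for every measurable set A,
  mu(A) = integral_A f dnu.
Since nu is a discrete measure concentrated on the atoms of X, the integral over A reduces to the sum
  mu(A) = sum_{x in A} f(x) * nu({x}).
Computing each term:
  x1: f(x1) * nu(x1) = 0 * 5 = 0.
  x2: f(x2) * nu(x2) = 4 * 4 = 16.
  x4: f(x4) * nu(x4) = 1 * 1 = 1.
  x6: f(x6) * nu(x6) = 8/3 * 3/2 = 4.
Summing: mu(A) = 0 + 16 + 1 + 4 = 21.

21


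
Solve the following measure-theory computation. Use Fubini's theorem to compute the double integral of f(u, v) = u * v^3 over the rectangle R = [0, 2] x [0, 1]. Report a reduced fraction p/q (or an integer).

f(u, v) is a tensor product of a function of u and a function of v, and both factors are bounded continuous (hence Lebesgue integrable) on the rectangle, so Fubini's theorem applies:
  integral_R f d(m x m) = (integral_a1^b1 u du) * (integral_a2^b2 v^3 dv).
Inner integral in u: integral_{0}^{2} u du = (2^2 - 0^2)/2
  = 2.
Inner integral in v: integral_{0}^{1} v^3 dv = (1^4 - 0^4)/4
  = 1/4.
Product: (2) * (1/4) = 1/2.

1/2


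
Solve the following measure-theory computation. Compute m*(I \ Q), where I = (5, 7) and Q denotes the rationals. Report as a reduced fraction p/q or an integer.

The interval I = (5, 7) has m(I) = 7 - 5 = 2 (endpoints are measure-zero, so open/closed/half-open agree). Write I = (I cap Q) u (I \ Q). The rationals in I are countable, so m*(I cap Q) = 0 (cover each rational by intervals whose total length is arbitrarily small). By countable subadditivity m*(I) <= m*(I cap Q) + m*(I \ Q), hence m*(I \ Q) >= m(I) = 2. The reverse inequality m*(I \ Q) <= m*(I) = 2 is trivial since (I \ Q) is a subset of I. Therefore m*(I \ Q) = 2.

2


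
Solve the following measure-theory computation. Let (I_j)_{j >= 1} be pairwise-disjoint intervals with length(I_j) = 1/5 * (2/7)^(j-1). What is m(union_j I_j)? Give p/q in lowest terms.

By countable additivity of the Lebesgue measure on pairwise disjoint measurable sets,
  m(union_{j >= 1} I_j) = sum_{j >= 1} m(I_j) = sum_{j >= 1} a * r^(j-1),
  with a = 1/5 and r = 2/7.
Since 0 < r = 2/7 < 1, the geometric series converges:
  sum_{j >= 1} a * r^(j-1) = a / (1 - r).
  = 1/5 / (1 - 2/7)
  = 1/5 / (5/7)
  = 7/25.

7/25


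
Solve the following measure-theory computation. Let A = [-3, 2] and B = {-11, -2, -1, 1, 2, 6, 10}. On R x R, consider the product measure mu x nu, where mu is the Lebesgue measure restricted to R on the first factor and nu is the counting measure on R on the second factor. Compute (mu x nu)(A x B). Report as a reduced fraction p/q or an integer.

For a measurable rectangle A x B, the product measure satisfies
  (mu x nu)(A x B) = mu(A) * nu(B).
  mu(A) = 5.
  nu(B) = 7.
  (mu x nu)(A x B) = 5 * 7 = 35.

35


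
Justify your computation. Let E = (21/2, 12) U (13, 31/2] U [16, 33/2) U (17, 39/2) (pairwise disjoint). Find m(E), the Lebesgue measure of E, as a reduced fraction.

For pairwise disjoint intervals, m(union_i I_i) = sum_i m(I_i),
and m is invariant under swapping open/closed endpoints (single points have measure 0).
So m(E) = sum_i (b_i - a_i).
  I_1 has length 12 - 21/2 = 3/2.
  I_2 has length 31/2 - 13 = 5/2.
  I_3 has length 33/2 - 16 = 1/2.
  I_4 has length 39/2 - 17 = 5/2.
Summing:
  m(E) = 3/2 + 5/2 + 1/2 + 5/2 = 7.

7


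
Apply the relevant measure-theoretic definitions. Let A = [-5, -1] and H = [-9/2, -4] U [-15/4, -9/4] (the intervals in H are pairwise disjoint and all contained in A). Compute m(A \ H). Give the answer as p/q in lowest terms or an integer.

The ambient interval has length m(A) = -1 - (-5) = 4.
Since the holes are disjoint and sit inside A, by finite additivity
  m(H) = sum_i (b_i - a_i), and m(A \ H) = m(A) - m(H).
Computing the hole measures:
  m(H_1) = -4 - (-9/2) = 1/2.
  m(H_2) = -9/4 - (-15/4) = 3/2.
Summed: m(H) = 1/2 + 3/2 = 2.
So m(A \ H) = 4 - 2 = 2.

2


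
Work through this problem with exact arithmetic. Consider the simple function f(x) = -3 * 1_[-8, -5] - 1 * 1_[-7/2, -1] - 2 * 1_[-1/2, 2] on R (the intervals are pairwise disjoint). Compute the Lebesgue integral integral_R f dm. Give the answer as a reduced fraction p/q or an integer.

For a simple function f = sum_i c_i * 1_{A_i} with disjoint A_i,
  integral f dm = sum_i c_i * m(A_i).
Lengths of the A_i:
  m(A_1) = -5 - (-8) = 3.
  m(A_2) = -1 - (-7/2) = 5/2.
  m(A_3) = 2 - (-1/2) = 5/2.
Contributions c_i * m(A_i):
  (-3) * (3) = -9.
  (-1) * (5/2) = -5/2.
  (-2) * (5/2) = -5.
Total: -9 - 5/2 - 5 = -33/2.

-33/2
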